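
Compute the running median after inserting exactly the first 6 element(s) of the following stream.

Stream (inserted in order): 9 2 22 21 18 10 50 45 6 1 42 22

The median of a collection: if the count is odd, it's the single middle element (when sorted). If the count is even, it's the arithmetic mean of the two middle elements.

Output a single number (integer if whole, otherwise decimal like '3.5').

Step 1: insert 9 -> lo=[9] (size 1, max 9) hi=[] (size 0) -> median=9
Step 2: insert 2 -> lo=[2] (size 1, max 2) hi=[9] (size 1, min 9) -> median=5.5
Step 3: insert 22 -> lo=[2, 9] (size 2, max 9) hi=[22] (size 1, min 22) -> median=9
Step 4: insert 21 -> lo=[2, 9] (size 2, max 9) hi=[21, 22] (size 2, min 21) -> median=15
Step 5: insert 18 -> lo=[2, 9, 18] (size 3, max 18) hi=[21, 22] (size 2, min 21) -> median=18
Step 6: insert 10 -> lo=[2, 9, 10] (size 3, max 10) hi=[18, 21, 22] (size 3, min 18) -> median=14

Answer: 14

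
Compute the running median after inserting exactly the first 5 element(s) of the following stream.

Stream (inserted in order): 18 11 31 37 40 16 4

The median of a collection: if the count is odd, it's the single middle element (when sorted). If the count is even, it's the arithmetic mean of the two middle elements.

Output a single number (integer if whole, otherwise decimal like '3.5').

Step 1: insert 18 -> lo=[18] (size 1, max 18) hi=[] (size 0) -> median=18
Step 2: insert 11 -> lo=[11] (size 1, max 11) hi=[18] (size 1, min 18) -> median=14.5
Step 3: insert 31 -> lo=[11, 18] (size 2, max 18) hi=[31] (size 1, min 31) -> median=18
Step 4: insert 37 -> lo=[11, 18] (size 2, max 18) hi=[31, 37] (size 2, min 31) -> median=24.5
Step 5: insert 40 -> lo=[11, 18, 31] (size 3, max 31) hi=[37, 40] (size 2, min 37) -> median=31

Answer: 31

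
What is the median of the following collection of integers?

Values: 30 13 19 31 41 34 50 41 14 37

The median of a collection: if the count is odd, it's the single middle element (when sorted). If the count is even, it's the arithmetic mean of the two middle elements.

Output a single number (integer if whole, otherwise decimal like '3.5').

Step 1: insert 30 -> lo=[30] (size 1, max 30) hi=[] (size 0) -> median=30
Step 2: insert 13 -> lo=[13] (size 1, max 13) hi=[30] (size 1, min 30) -> median=21.5
Step 3: insert 19 -> lo=[13, 19] (size 2, max 19) hi=[30] (size 1, min 30) -> median=19
Step 4: insert 31 -> lo=[13, 19] (size 2, max 19) hi=[30, 31] (size 2, min 30) -> median=24.5
Step 5: insert 41 -> lo=[13, 19, 30] (size 3, max 30) hi=[31, 41] (size 2, min 31) -> median=30
Step 6: insert 34 -> lo=[13, 19, 30] (size 3, max 30) hi=[31, 34, 41] (size 3, min 31) -> median=30.5
Step 7: insert 50 -> lo=[13, 19, 30, 31] (size 4, max 31) hi=[34, 41, 50] (size 3, min 34) -> median=31
Step 8: insert 41 -> lo=[13, 19, 30, 31] (size 4, max 31) hi=[34, 41, 41, 50] (size 4, min 34) -> median=32.5
Step 9: insert 14 -> lo=[13, 14, 19, 30, 31] (size 5, max 31) hi=[34, 41, 41, 50] (size 4, min 34) -> median=31
Step 10: insert 37 -> lo=[13, 14, 19, 30, 31] (size 5, max 31) hi=[34, 37, 41, 41, 50] (size 5, min 34) -> median=32.5

Answer: 32.5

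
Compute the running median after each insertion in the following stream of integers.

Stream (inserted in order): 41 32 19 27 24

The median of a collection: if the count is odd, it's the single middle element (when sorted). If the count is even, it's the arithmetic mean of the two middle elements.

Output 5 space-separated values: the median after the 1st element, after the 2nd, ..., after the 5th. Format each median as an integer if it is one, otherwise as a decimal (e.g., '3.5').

Answer: 41 36.5 32 29.5 27

Derivation:
Step 1: insert 41 -> lo=[41] (size 1, max 41) hi=[] (size 0) -> median=41
Step 2: insert 32 -> lo=[32] (size 1, max 32) hi=[41] (size 1, min 41) -> median=36.5
Step 3: insert 19 -> lo=[19, 32] (size 2, max 32) hi=[41] (size 1, min 41) -> median=32
Step 4: insert 27 -> lo=[19, 27] (size 2, max 27) hi=[32, 41] (size 2, min 32) -> median=29.5
Step 5: insert 24 -> lo=[19, 24, 27] (size 3, max 27) hi=[32, 41] (size 2, min 32) -> median=27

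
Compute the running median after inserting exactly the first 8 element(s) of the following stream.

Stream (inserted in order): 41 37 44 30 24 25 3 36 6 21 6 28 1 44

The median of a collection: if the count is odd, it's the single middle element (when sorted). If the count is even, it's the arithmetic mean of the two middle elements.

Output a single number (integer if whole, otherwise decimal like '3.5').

Answer: 33

Derivation:
Step 1: insert 41 -> lo=[41] (size 1, max 41) hi=[] (size 0) -> median=41
Step 2: insert 37 -> lo=[37] (size 1, max 37) hi=[41] (size 1, min 41) -> median=39
Step 3: insert 44 -> lo=[37, 41] (size 2, max 41) hi=[44] (size 1, min 44) -> median=41
Step 4: insert 30 -> lo=[30, 37] (size 2, max 37) hi=[41, 44] (size 2, min 41) -> median=39
Step 5: insert 24 -> lo=[24, 30, 37] (size 3, max 37) hi=[41, 44] (size 2, min 41) -> median=37
Step 6: insert 25 -> lo=[24, 25, 30] (size 3, max 30) hi=[37, 41, 44] (size 3, min 37) -> median=33.5
Step 7: insert 3 -> lo=[3, 24, 25, 30] (size 4, max 30) hi=[37, 41, 44] (size 3, min 37) -> median=30
Step 8: insert 36 -> lo=[3, 24, 25, 30] (size 4, max 30) hi=[36, 37, 41, 44] (size 4, min 36) -> median=33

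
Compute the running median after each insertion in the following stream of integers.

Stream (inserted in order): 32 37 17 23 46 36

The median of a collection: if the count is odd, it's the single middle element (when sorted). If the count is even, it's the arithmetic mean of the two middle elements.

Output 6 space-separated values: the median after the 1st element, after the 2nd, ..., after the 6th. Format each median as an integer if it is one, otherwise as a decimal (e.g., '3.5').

Step 1: insert 32 -> lo=[32] (size 1, max 32) hi=[] (size 0) -> median=32
Step 2: insert 37 -> lo=[32] (size 1, max 32) hi=[37] (size 1, min 37) -> median=34.5
Step 3: insert 17 -> lo=[17, 32] (size 2, max 32) hi=[37] (size 1, min 37) -> median=32
Step 4: insert 23 -> lo=[17, 23] (size 2, max 23) hi=[32, 37] (size 2, min 32) -> median=27.5
Step 5: insert 46 -> lo=[17, 23, 32] (size 3, max 32) hi=[37, 46] (size 2, min 37) -> median=32
Step 6: insert 36 -> lo=[17, 23, 32] (size 3, max 32) hi=[36, 37, 46] (size 3, min 36) -> median=34

Answer: 32 34.5 32 27.5 32 34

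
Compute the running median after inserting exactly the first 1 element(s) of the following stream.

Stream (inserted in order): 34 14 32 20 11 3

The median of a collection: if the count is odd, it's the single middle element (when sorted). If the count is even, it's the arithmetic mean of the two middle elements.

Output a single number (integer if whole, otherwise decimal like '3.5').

Answer: 34

Derivation:
Step 1: insert 34 -> lo=[34] (size 1, max 34) hi=[] (size 0) -> median=34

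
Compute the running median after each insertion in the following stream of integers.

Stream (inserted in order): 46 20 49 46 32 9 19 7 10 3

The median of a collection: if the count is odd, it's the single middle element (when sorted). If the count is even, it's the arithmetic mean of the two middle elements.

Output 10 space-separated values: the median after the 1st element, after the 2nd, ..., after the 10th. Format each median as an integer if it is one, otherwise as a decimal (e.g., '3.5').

Answer: 46 33 46 46 46 39 32 26 20 19.5

Derivation:
Step 1: insert 46 -> lo=[46] (size 1, max 46) hi=[] (size 0) -> median=46
Step 2: insert 20 -> lo=[20] (size 1, max 20) hi=[46] (size 1, min 46) -> median=33
Step 3: insert 49 -> lo=[20, 46] (size 2, max 46) hi=[49] (size 1, min 49) -> median=46
Step 4: insert 46 -> lo=[20, 46] (size 2, max 46) hi=[46, 49] (size 2, min 46) -> median=46
Step 5: insert 32 -> lo=[20, 32, 46] (size 3, max 46) hi=[46, 49] (size 2, min 46) -> median=46
Step 6: insert 9 -> lo=[9, 20, 32] (size 3, max 32) hi=[46, 46, 49] (size 3, min 46) -> median=39
Step 7: insert 19 -> lo=[9, 19, 20, 32] (size 4, max 32) hi=[46, 46, 49] (size 3, min 46) -> median=32
Step 8: insert 7 -> lo=[7, 9, 19, 20] (size 4, max 20) hi=[32, 46, 46, 49] (size 4, min 32) -> median=26
Step 9: insert 10 -> lo=[7, 9, 10, 19, 20] (size 5, max 20) hi=[32, 46, 46, 49] (size 4, min 32) -> median=20
Step 10: insert 3 -> lo=[3, 7, 9, 10, 19] (size 5, max 19) hi=[20, 32, 46, 46, 49] (size 5, min 20) -> median=19.5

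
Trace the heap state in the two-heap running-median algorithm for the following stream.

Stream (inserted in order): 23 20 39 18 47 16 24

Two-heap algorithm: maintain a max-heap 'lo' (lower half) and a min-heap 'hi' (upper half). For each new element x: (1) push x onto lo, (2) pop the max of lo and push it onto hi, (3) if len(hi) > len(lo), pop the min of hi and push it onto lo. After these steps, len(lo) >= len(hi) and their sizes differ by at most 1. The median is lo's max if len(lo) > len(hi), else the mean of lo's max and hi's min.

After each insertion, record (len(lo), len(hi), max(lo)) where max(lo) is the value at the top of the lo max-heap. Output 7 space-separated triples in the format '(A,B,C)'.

Answer: (1,0,23) (1,1,20) (2,1,23) (2,2,20) (3,2,23) (3,3,20) (4,3,23)

Derivation:
Step 1: insert 23 -> lo=[23] hi=[] -> (len(lo)=1, len(hi)=0, max(lo)=23)
Step 2: insert 20 -> lo=[20] hi=[23] -> (len(lo)=1, len(hi)=1, max(lo)=20)
Step 3: insert 39 -> lo=[20, 23] hi=[39] -> (len(lo)=2, len(hi)=1, max(lo)=23)
Step 4: insert 18 -> lo=[18, 20] hi=[23, 39] -> (len(lo)=2, len(hi)=2, max(lo)=20)
Step 5: insert 47 -> lo=[18, 20, 23] hi=[39, 47] -> (len(lo)=3, len(hi)=2, max(lo)=23)
Step 6: insert 16 -> lo=[16, 18, 20] hi=[23, 39, 47] -> (len(lo)=3, len(hi)=3, max(lo)=20)
Step 7: insert 24 -> lo=[16, 18, 20, 23] hi=[24, 39, 47] -> (len(lo)=4, len(hi)=3, max(lo)=23)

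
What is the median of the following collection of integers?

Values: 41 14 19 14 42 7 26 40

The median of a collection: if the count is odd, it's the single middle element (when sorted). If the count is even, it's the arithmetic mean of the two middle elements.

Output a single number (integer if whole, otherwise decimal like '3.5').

Step 1: insert 41 -> lo=[41] (size 1, max 41) hi=[] (size 0) -> median=41
Step 2: insert 14 -> lo=[14] (size 1, max 14) hi=[41] (size 1, min 41) -> median=27.5
Step 3: insert 19 -> lo=[14, 19] (size 2, max 19) hi=[41] (size 1, min 41) -> median=19
Step 4: insert 14 -> lo=[14, 14] (size 2, max 14) hi=[19, 41] (size 2, min 19) -> median=16.5
Step 5: insert 42 -> lo=[14, 14, 19] (size 3, max 19) hi=[41, 42] (size 2, min 41) -> median=19
Step 6: insert 7 -> lo=[7, 14, 14] (size 3, max 14) hi=[19, 41, 42] (size 3, min 19) -> median=16.5
Step 7: insert 26 -> lo=[7, 14, 14, 19] (size 4, max 19) hi=[26, 41, 42] (size 3, min 26) -> median=19
Step 8: insert 40 -> lo=[7, 14, 14, 19] (size 4, max 19) hi=[26, 40, 41, 42] (size 4, min 26) -> median=22.5

Answer: 22.5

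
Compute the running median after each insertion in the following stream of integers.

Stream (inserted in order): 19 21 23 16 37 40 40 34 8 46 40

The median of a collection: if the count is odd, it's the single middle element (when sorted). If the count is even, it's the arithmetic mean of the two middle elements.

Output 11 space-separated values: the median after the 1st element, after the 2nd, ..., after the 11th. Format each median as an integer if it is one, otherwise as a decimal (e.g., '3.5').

Step 1: insert 19 -> lo=[19] (size 1, max 19) hi=[] (size 0) -> median=19
Step 2: insert 21 -> lo=[19] (size 1, max 19) hi=[21] (size 1, min 21) -> median=20
Step 3: insert 23 -> lo=[19, 21] (size 2, max 21) hi=[23] (size 1, min 23) -> median=21
Step 4: insert 16 -> lo=[16, 19] (size 2, max 19) hi=[21, 23] (size 2, min 21) -> median=20
Step 5: insert 37 -> lo=[16, 19, 21] (size 3, max 21) hi=[23, 37] (size 2, min 23) -> median=21
Step 6: insert 40 -> lo=[16, 19, 21] (size 3, max 21) hi=[23, 37, 40] (size 3, min 23) -> median=22
Step 7: insert 40 -> lo=[16, 19, 21, 23] (size 4, max 23) hi=[37, 40, 40] (size 3, min 37) -> median=23
Step 8: insert 34 -> lo=[16, 19, 21, 23] (size 4, max 23) hi=[34, 37, 40, 40] (size 4, min 34) -> median=28.5
Step 9: insert 8 -> lo=[8, 16, 19, 21, 23] (size 5, max 23) hi=[34, 37, 40, 40] (size 4, min 34) -> median=23
Step 10: insert 46 -> lo=[8, 16, 19, 21, 23] (size 5, max 23) hi=[34, 37, 40, 40, 46] (size 5, min 34) -> median=28.5
Step 11: insert 40 -> lo=[8, 16, 19, 21, 23, 34] (size 6, max 34) hi=[37, 40, 40, 40, 46] (size 5, min 37) -> median=34

Answer: 19 20 21 20 21 22 23 28.5 23 28.5 34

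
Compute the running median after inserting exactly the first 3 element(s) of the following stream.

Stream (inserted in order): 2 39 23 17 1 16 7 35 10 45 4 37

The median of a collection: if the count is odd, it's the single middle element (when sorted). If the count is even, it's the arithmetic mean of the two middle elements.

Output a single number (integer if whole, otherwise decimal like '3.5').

Step 1: insert 2 -> lo=[2] (size 1, max 2) hi=[] (size 0) -> median=2
Step 2: insert 39 -> lo=[2] (size 1, max 2) hi=[39] (size 1, min 39) -> median=20.5
Step 3: insert 23 -> lo=[2, 23] (size 2, max 23) hi=[39] (size 1, min 39) -> median=23

Answer: 23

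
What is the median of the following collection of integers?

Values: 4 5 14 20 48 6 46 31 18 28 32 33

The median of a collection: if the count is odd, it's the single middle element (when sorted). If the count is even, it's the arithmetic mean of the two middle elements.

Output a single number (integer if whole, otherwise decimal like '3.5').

Answer: 24

Derivation:
Step 1: insert 4 -> lo=[4] (size 1, max 4) hi=[] (size 0) -> median=4
Step 2: insert 5 -> lo=[4] (size 1, max 4) hi=[5] (size 1, min 5) -> median=4.5
Step 3: insert 14 -> lo=[4, 5] (size 2, max 5) hi=[14] (size 1, min 14) -> median=5
Step 4: insert 20 -> lo=[4, 5] (size 2, max 5) hi=[14, 20] (size 2, min 14) -> median=9.5
Step 5: insert 48 -> lo=[4, 5, 14] (size 3, max 14) hi=[20, 48] (size 2, min 20) -> median=14
Step 6: insert 6 -> lo=[4, 5, 6] (size 3, max 6) hi=[14, 20, 48] (size 3, min 14) -> median=10
Step 7: insert 46 -> lo=[4, 5, 6, 14] (size 4, max 14) hi=[20, 46, 48] (size 3, min 20) -> median=14
Step 8: insert 31 -> lo=[4, 5, 6, 14] (size 4, max 14) hi=[20, 31, 46, 48] (size 4, min 20) -> median=17
Step 9: insert 18 -> lo=[4, 5, 6, 14, 18] (size 5, max 18) hi=[20, 31, 46, 48] (size 4, min 20) -> median=18
Step 10: insert 28 -> lo=[4, 5, 6, 14, 18] (size 5, max 18) hi=[20, 28, 31, 46, 48] (size 5, min 20) -> median=19
Step 11: insert 32 -> lo=[4, 5, 6, 14, 18, 20] (size 6, max 20) hi=[28, 31, 32, 46, 48] (size 5, min 28) -> median=20
Step 12: insert 33 -> lo=[4, 5, 6, 14, 18, 20] (size 6, max 20) hi=[28, 31, 32, 33, 46, 48] (size 6, min 28) -> median=24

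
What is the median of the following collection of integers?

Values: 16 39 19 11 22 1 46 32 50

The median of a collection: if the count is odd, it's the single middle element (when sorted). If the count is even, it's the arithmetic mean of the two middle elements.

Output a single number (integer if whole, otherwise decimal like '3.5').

Step 1: insert 16 -> lo=[16] (size 1, max 16) hi=[] (size 0) -> median=16
Step 2: insert 39 -> lo=[16] (size 1, max 16) hi=[39] (size 1, min 39) -> median=27.5
Step 3: insert 19 -> lo=[16, 19] (size 2, max 19) hi=[39] (size 1, min 39) -> median=19
Step 4: insert 11 -> lo=[11, 16] (size 2, max 16) hi=[19, 39] (size 2, min 19) -> median=17.5
Step 5: insert 22 -> lo=[11, 16, 19] (size 3, max 19) hi=[22, 39] (size 2, min 22) -> median=19
Step 6: insert 1 -> lo=[1, 11, 16] (size 3, max 16) hi=[19, 22, 39] (size 3, min 19) -> median=17.5
Step 7: insert 46 -> lo=[1, 11, 16, 19] (size 4, max 19) hi=[22, 39, 46] (size 3, min 22) -> median=19
Step 8: insert 32 -> lo=[1, 11, 16, 19] (size 4, max 19) hi=[22, 32, 39, 46] (size 4, min 22) -> median=20.5
Step 9: insert 50 -> lo=[1, 11, 16, 19, 22] (size 5, max 22) hi=[32, 39, 46, 50] (size 4, min 32) -> median=22

Answer: 22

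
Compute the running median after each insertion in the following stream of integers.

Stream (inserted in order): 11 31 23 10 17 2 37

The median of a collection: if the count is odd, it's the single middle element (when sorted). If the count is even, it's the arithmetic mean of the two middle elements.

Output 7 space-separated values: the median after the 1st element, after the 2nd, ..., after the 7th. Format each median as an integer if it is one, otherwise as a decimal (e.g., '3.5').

Answer: 11 21 23 17 17 14 17

Derivation:
Step 1: insert 11 -> lo=[11] (size 1, max 11) hi=[] (size 0) -> median=11
Step 2: insert 31 -> lo=[11] (size 1, max 11) hi=[31] (size 1, min 31) -> median=21
Step 3: insert 23 -> lo=[11, 23] (size 2, max 23) hi=[31] (size 1, min 31) -> median=23
Step 4: insert 10 -> lo=[10, 11] (size 2, max 11) hi=[23, 31] (size 2, min 23) -> median=17
Step 5: insert 17 -> lo=[10, 11, 17] (size 3, max 17) hi=[23, 31] (size 2, min 23) -> median=17
Step 6: insert 2 -> lo=[2, 10, 11] (size 3, max 11) hi=[17, 23, 31] (size 3, min 17) -> median=14
Step 7: insert 37 -> lo=[2, 10, 11, 17] (size 4, max 17) hi=[23, 31, 37] (size 3, min 23) -> median=17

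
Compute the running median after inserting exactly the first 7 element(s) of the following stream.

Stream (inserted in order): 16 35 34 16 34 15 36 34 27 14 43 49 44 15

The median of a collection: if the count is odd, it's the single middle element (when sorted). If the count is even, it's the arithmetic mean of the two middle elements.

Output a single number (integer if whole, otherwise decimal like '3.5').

Step 1: insert 16 -> lo=[16] (size 1, max 16) hi=[] (size 0) -> median=16
Step 2: insert 35 -> lo=[16] (size 1, max 16) hi=[35] (size 1, min 35) -> median=25.5
Step 3: insert 34 -> lo=[16, 34] (size 2, max 34) hi=[35] (size 1, min 35) -> median=34
Step 4: insert 16 -> lo=[16, 16] (size 2, max 16) hi=[34, 35] (size 2, min 34) -> median=25
Step 5: insert 34 -> lo=[16, 16, 34] (size 3, max 34) hi=[34, 35] (size 2, min 34) -> median=34
Step 6: insert 15 -> lo=[15, 16, 16] (size 3, max 16) hi=[34, 34, 35] (size 3, min 34) -> median=25
Step 7: insert 36 -> lo=[15, 16, 16, 34] (size 4, max 34) hi=[34, 35, 36] (size 3, min 34) -> median=34

Answer: 34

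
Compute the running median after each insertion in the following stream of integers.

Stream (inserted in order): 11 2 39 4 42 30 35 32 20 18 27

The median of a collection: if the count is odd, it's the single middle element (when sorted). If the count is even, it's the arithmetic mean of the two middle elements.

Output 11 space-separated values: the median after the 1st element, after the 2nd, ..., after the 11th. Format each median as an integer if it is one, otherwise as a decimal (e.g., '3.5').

Step 1: insert 11 -> lo=[11] (size 1, max 11) hi=[] (size 0) -> median=11
Step 2: insert 2 -> lo=[2] (size 1, max 2) hi=[11] (size 1, min 11) -> median=6.5
Step 3: insert 39 -> lo=[2, 11] (size 2, max 11) hi=[39] (size 1, min 39) -> median=11
Step 4: insert 4 -> lo=[2, 4] (size 2, max 4) hi=[11, 39] (size 2, min 11) -> median=7.5
Step 5: insert 42 -> lo=[2, 4, 11] (size 3, max 11) hi=[39, 42] (size 2, min 39) -> median=11
Step 6: insert 30 -> lo=[2, 4, 11] (size 3, max 11) hi=[30, 39, 42] (size 3, min 30) -> median=20.5
Step 7: insert 35 -> lo=[2, 4, 11, 30] (size 4, max 30) hi=[35, 39, 42] (size 3, min 35) -> median=30
Step 8: insert 32 -> lo=[2, 4, 11, 30] (size 4, max 30) hi=[32, 35, 39, 42] (size 4, min 32) -> median=31
Step 9: insert 20 -> lo=[2, 4, 11, 20, 30] (size 5, max 30) hi=[32, 35, 39, 42] (size 4, min 32) -> median=30
Step 10: insert 18 -> lo=[2, 4, 11, 18, 20] (size 5, max 20) hi=[30, 32, 35, 39, 42] (size 5, min 30) -> median=25
Step 11: insert 27 -> lo=[2, 4, 11, 18, 20, 27] (size 6, max 27) hi=[30, 32, 35, 39, 42] (size 5, min 30) -> median=27

Answer: 11 6.5 11 7.5 11 20.5 30 31 30 25 27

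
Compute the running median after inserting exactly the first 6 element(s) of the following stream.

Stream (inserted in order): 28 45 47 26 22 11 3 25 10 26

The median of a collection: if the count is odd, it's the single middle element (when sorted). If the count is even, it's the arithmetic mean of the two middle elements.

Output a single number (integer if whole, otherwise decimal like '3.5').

Answer: 27

Derivation:
Step 1: insert 28 -> lo=[28] (size 1, max 28) hi=[] (size 0) -> median=28
Step 2: insert 45 -> lo=[28] (size 1, max 28) hi=[45] (size 1, min 45) -> median=36.5
Step 3: insert 47 -> lo=[28, 45] (size 2, max 45) hi=[47] (size 1, min 47) -> median=45
Step 4: insert 26 -> lo=[26, 28] (size 2, max 28) hi=[45, 47] (size 2, min 45) -> median=36.5
Step 5: insert 22 -> lo=[22, 26, 28] (size 3, max 28) hi=[45, 47] (size 2, min 45) -> median=28
Step 6: insert 11 -> lo=[11, 22, 26] (size 3, max 26) hi=[28, 45, 47] (size 3, min 28) -> median=27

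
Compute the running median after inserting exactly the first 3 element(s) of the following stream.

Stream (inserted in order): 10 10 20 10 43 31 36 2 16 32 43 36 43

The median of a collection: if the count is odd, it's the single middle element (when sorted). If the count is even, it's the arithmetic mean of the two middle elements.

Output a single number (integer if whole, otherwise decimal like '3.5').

Answer: 10

Derivation:
Step 1: insert 10 -> lo=[10] (size 1, max 10) hi=[] (size 0) -> median=10
Step 2: insert 10 -> lo=[10] (size 1, max 10) hi=[10] (size 1, min 10) -> median=10
Step 3: insert 20 -> lo=[10, 10] (size 2, max 10) hi=[20] (size 1, min 20) -> median=10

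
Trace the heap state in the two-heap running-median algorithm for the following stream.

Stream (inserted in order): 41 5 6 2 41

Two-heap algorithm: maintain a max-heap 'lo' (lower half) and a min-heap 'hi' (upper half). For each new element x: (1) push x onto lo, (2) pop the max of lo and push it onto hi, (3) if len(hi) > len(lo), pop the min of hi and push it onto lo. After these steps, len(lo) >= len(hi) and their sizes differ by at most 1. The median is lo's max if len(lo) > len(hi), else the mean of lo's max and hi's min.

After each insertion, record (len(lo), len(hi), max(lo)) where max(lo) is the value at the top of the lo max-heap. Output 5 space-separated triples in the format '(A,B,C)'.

Step 1: insert 41 -> lo=[41] hi=[] -> (len(lo)=1, len(hi)=0, max(lo)=41)
Step 2: insert 5 -> lo=[5] hi=[41] -> (len(lo)=1, len(hi)=1, max(lo)=5)
Step 3: insert 6 -> lo=[5, 6] hi=[41] -> (len(lo)=2, len(hi)=1, max(lo)=6)
Step 4: insert 2 -> lo=[2, 5] hi=[6, 41] -> (len(lo)=2, len(hi)=2, max(lo)=5)
Step 5: insert 41 -> lo=[2, 5, 6] hi=[41, 41] -> (len(lo)=3, len(hi)=2, max(lo)=6)

Answer: (1,0,41) (1,1,5) (2,1,6) (2,2,5) (3,2,6)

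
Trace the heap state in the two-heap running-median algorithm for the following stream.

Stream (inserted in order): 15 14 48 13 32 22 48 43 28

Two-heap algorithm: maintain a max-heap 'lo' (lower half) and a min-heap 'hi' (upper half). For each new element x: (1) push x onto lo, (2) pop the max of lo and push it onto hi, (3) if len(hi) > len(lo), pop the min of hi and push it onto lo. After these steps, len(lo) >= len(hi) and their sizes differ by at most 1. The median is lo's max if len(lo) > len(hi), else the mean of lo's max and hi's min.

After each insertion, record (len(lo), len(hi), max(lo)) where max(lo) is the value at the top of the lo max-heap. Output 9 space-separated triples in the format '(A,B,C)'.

Answer: (1,0,15) (1,1,14) (2,1,15) (2,2,14) (3,2,15) (3,3,15) (4,3,22) (4,4,22) (5,4,28)

Derivation:
Step 1: insert 15 -> lo=[15] hi=[] -> (len(lo)=1, len(hi)=0, max(lo)=15)
Step 2: insert 14 -> lo=[14] hi=[15] -> (len(lo)=1, len(hi)=1, max(lo)=14)
Step 3: insert 48 -> lo=[14, 15] hi=[48] -> (len(lo)=2, len(hi)=1, max(lo)=15)
Step 4: insert 13 -> lo=[13, 14] hi=[15, 48] -> (len(lo)=2, len(hi)=2, max(lo)=14)
Step 5: insert 32 -> lo=[13, 14, 15] hi=[32, 48] -> (len(lo)=3, len(hi)=2, max(lo)=15)
Step 6: insert 22 -> lo=[13, 14, 15] hi=[22, 32, 48] -> (len(lo)=3, len(hi)=3, max(lo)=15)
Step 7: insert 48 -> lo=[13, 14, 15, 22] hi=[32, 48, 48] -> (len(lo)=4, len(hi)=3, max(lo)=22)
Step 8: insert 43 -> lo=[13, 14, 15, 22] hi=[32, 43, 48, 48] -> (len(lo)=4, len(hi)=4, max(lo)=22)
Step 9: insert 28 -> lo=[13, 14, 15, 22, 28] hi=[32, 43, 48, 48] -> (len(lo)=5, len(hi)=4, max(lo)=28)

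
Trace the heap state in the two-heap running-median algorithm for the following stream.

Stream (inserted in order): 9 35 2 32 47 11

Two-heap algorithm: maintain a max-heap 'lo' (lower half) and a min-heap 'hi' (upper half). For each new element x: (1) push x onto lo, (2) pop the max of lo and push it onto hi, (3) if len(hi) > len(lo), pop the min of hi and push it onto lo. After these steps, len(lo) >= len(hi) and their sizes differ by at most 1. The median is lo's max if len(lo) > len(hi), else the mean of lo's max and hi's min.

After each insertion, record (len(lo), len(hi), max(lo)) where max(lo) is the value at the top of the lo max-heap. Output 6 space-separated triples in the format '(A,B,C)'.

Step 1: insert 9 -> lo=[9] hi=[] -> (len(lo)=1, len(hi)=0, max(lo)=9)
Step 2: insert 35 -> lo=[9] hi=[35] -> (len(lo)=1, len(hi)=1, max(lo)=9)
Step 3: insert 2 -> lo=[2, 9] hi=[35] -> (len(lo)=2, len(hi)=1, max(lo)=9)
Step 4: insert 32 -> lo=[2, 9] hi=[32, 35] -> (len(lo)=2, len(hi)=2, max(lo)=9)
Step 5: insert 47 -> lo=[2, 9, 32] hi=[35, 47] -> (len(lo)=3, len(hi)=2, max(lo)=32)
Step 6: insert 11 -> lo=[2, 9, 11] hi=[32, 35, 47] -> (len(lo)=3, len(hi)=3, max(lo)=11)

Answer: (1,0,9) (1,1,9) (2,1,9) (2,2,9) (3,2,32) (3,3,11)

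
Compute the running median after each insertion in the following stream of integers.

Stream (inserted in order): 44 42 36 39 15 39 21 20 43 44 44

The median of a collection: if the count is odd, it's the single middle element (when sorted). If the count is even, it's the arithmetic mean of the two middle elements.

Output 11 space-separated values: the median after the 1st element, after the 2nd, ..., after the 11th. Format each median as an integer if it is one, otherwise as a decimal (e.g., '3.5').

Step 1: insert 44 -> lo=[44] (size 1, max 44) hi=[] (size 0) -> median=44
Step 2: insert 42 -> lo=[42] (size 1, max 42) hi=[44] (size 1, min 44) -> median=43
Step 3: insert 36 -> lo=[36, 42] (size 2, max 42) hi=[44] (size 1, min 44) -> median=42
Step 4: insert 39 -> lo=[36, 39] (size 2, max 39) hi=[42, 44] (size 2, min 42) -> median=40.5
Step 5: insert 15 -> lo=[15, 36, 39] (size 3, max 39) hi=[42, 44] (size 2, min 42) -> median=39
Step 6: insert 39 -> lo=[15, 36, 39] (size 3, max 39) hi=[39, 42, 44] (size 3, min 39) -> median=39
Step 7: insert 21 -> lo=[15, 21, 36, 39] (size 4, max 39) hi=[39, 42, 44] (size 3, min 39) -> median=39
Step 8: insert 20 -> lo=[15, 20, 21, 36] (size 4, max 36) hi=[39, 39, 42, 44] (size 4, min 39) -> median=37.5
Step 9: insert 43 -> lo=[15, 20, 21, 36, 39] (size 5, max 39) hi=[39, 42, 43, 44] (size 4, min 39) -> median=39
Step 10: insert 44 -> lo=[15, 20, 21, 36, 39] (size 5, max 39) hi=[39, 42, 43, 44, 44] (size 5, min 39) -> median=39
Step 11: insert 44 -> lo=[15, 20, 21, 36, 39, 39] (size 6, max 39) hi=[42, 43, 44, 44, 44] (size 5, min 42) -> median=39

Answer: 44 43 42 40.5 39 39 39 37.5 39 39 39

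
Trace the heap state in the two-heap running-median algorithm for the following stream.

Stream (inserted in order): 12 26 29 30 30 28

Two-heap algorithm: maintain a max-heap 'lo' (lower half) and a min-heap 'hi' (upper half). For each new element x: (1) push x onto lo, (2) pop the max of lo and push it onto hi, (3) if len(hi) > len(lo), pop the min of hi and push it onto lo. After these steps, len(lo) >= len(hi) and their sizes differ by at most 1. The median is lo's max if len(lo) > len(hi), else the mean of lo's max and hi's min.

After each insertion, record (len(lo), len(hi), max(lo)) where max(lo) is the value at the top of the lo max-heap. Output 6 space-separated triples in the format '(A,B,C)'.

Step 1: insert 12 -> lo=[12] hi=[] -> (len(lo)=1, len(hi)=0, max(lo)=12)
Step 2: insert 26 -> lo=[12] hi=[26] -> (len(lo)=1, len(hi)=1, max(lo)=12)
Step 3: insert 29 -> lo=[12, 26] hi=[29] -> (len(lo)=2, len(hi)=1, max(lo)=26)
Step 4: insert 30 -> lo=[12, 26] hi=[29, 30] -> (len(lo)=2, len(hi)=2, max(lo)=26)
Step 5: insert 30 -> lo=[12, 26, 29] hi=[30, 30] -> (len(lo)=3, len(hi)=2, max(lo)=29)
Step 6: insert 28 -> lo=[12, 26, 28] hi=[29, 30, 30] -> (len(lo)=3, len(hi)=3, max(lo)=28)

Answer: (1,0,12) (1,1,12) (2,1,26) (2,2,26) (3,2,29) (3,3,28)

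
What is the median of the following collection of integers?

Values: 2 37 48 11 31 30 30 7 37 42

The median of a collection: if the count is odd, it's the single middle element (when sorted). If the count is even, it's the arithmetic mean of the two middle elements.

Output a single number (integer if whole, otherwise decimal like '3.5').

Answer: 30.5

Derivation:
Step 1: insert 2 -> lo=[2] (size 1, max 2) hi=[] (size 0) -> median=2
Step 2: insert 37 -> lo=[2] (size 1, max 2) hi=[37] (size 1, min 37) -> median=19.5
Step 3: insert 48 -> lo=[2, 37] (size 2, max 37) hi=[48] (size 1, min 48) -> median=37
Step 4: insert 11 -> lo=[2, 11] (size 2, max 11) hi=[37, 48] (size 2, min 37) -> median=24
Step 5: insert 31 -> lo=[2, 11, 31] (size 3, max 31) hi=[37, 48] (size 2, min 37) -> median=31
Step 6: insert 30 -> lo=[2, 11, 30] (size 3, max 30) hi=[31, 37, 48] (size 3, min 31) -> median=30.5
Step 7: insert 30 -> lo=[2, 11, 30, 30] (size 4, max 30) hi=[31, 37, 48] (size 3, min 31) -> median=30
Step 8: insert 7 -> lo=[2, 7, 11, 30] (size 4, max 30) hi=[30, 31, 37, 48] (size 4, min 30) -> median=30
Step 9: insert 37 -> lo=[2, 7, 11, 30, 30] (size 5, max 30) hi=[31, 37, 37, 48] (size 4, min 31) -> median=30
Step 10: insert 42 -> lo=[2, 7, 11, 30, 30] (size 5, max 30) hi=[31, 37, 37, 42, 48] (size 5, min 31) -> median=30.5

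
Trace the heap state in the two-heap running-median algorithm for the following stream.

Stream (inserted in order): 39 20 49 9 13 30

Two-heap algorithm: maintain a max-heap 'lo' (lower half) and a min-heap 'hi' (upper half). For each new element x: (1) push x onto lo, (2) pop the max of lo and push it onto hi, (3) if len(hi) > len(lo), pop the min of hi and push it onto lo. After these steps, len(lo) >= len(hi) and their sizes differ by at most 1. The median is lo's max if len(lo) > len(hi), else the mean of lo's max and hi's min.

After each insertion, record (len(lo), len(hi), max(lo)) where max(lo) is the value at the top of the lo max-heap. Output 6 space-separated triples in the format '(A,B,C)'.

Step 1: insert 39 -> lo=[39] hi=[] -> (len(lo)=1, len(hi)=0, max(lo)=39)
Step 2: insert 20 -> lo=[20] hi=[39] -> (len(lo)=1, len(hi)=1, max(lo)=20)
Step 3: insert 49 -> lo=[20, 39] hi=[49] -> (len(lo)=2, len(hi)=1, max(lo)=39)
Step 4: insert 9 -> lo=[9, 20] hi=[39, 49] -> (len(lo)=2, len(hi)=2, max(lo)=20)
Step 5: insert 13 -> lo=[9, 13, 20] hi=[39, 49] -> (len(lo)=3, len(hi)=2, max(lo)=20)
Step 6: insert 30 -> lo=[9, 13, 20] hi=[30, 39, 49] -> (len(lo)=3, len(hi)=3, max(lo)=20)

Answer: (1,0,39) (1,1,20) (2,1,39) (2,2,20) (3,2,20) (3,3,20)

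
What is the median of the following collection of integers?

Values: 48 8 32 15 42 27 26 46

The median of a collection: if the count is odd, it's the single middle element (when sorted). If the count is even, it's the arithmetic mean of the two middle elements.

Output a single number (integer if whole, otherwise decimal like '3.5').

Step 1: insert 48 -> lo=[48] (size 1, max 48) hi=[] (size 0) -> median=48
Step 2: insert 8 -> lo=[8] (size 1, max 8) hi=[48] (size 1, min 48) -> median=28
Step 3: insert 32 -> lo=[8, 32] (size 2, max 32) hi=[48] (size 1, min 48) -> median=32
Step 4: insert 15 -> lo=[8, 15] (size 2, max 15) hi=[32, 48] (size 2, min 32) -> median=23.5
Step 5: insert 42 -> lo=[8, 15, 32] (size 3, max 32) hi=[42, 48] (size 2, min 42) -> median=32
Step 6: insert 27 -> lo=[8, 15, 27] (size 3, max 27) hi=[32, 42, 48] (size 3, min 32) -> median=29.5
Step 7: insert 26 -> lo=[8, 15, 26, 27] (size 4, max 27) hi=[32, 42, 48] (size 3, min 32) -> median=27
Step 8: insert 46 -> lo=[8, 15, 26, 27] (size 4, max 27) hi=[32, 42, 46, 48] (size 4, min 32) -> median=29.5

Answer: 29.5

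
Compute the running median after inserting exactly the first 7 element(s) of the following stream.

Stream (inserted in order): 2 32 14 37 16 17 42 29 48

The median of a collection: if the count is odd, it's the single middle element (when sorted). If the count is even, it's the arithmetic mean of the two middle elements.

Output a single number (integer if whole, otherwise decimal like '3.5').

Step 1: insert 2 -> lo=[2] (size 1, max 2) hi=[] (size 0) -> median=2
Step 2: insert 32 -> lo=[2] (size 1, max 2) hi=[32] (size 1, min 32) -> median=17
Step 3: insert 14 -> lo=[2, 14] (size 2, max 14) hi=[32] (size 1, min 32) -> median=14
Step 4: insert 37 -> lo=[2, 14] (size 2, max 14) hi=[32, 37] (size 2, min 32) -> median=23
Step 5: insert 16 -> lo=[2, 14, 16] (size 3, max 16) hi=[32, 37] (size 2, min 32) -> median=16
Step 6: insert 17 -> lo=[2, 14, 16] (size 3, max 16) hi=[17, 32, 37] (size 3, min 17) -> median=16.5
Step 7: insert 42 -> lo=[2, 14, 16, 17] (size 4, max 17) hi=[32, 37, 42] (size 3, min 32) -> median=17

Answer: 17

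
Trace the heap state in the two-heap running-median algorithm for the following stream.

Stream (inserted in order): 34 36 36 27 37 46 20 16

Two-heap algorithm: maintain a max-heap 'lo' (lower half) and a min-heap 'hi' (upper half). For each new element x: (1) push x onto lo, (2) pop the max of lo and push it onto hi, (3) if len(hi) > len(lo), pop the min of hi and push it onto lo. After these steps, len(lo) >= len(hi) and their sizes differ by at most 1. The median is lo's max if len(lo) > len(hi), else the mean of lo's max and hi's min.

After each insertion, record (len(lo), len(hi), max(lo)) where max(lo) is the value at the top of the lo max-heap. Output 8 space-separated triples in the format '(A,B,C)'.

Answer: (1,0,34) (1,1,34) (2,1,36) (2,2,34) (3,2,36) (3,3,36) (4,3,36) (4,4,34)

Derivation:
Step 1: insert 34 -> lo=[34] hi=[] -> (len(lo)=1, len(hi)=0, max(lo)=34)
Step 2: insert 36 -> lo=[34] hi=[36] -> (len(lo)=1, len(hi)=1, max(lo)=34)
Step 3: insert 36 -> lo=[34, 36] hi=[36] -> (len(lo)=2, len(hi)=1, max(lo)=36)
Step 4: insert 27 -> lo=[27, 34] hi=[36, 36] -> (len(lo)=2, len(hi)=2, max(lo)=34)
Step 5: insert 37 -> lo=[27, 34, 36] hi=[36, 37] -> (len(lo)=3, len(hi)=2, max(lo)=36)
Step 6: insert 46 -> lo=[27, 34, 36] hi=[36, 37, 46] -> (len(lo)=3, len(hi)=3, max(lo)=36)
Step 7: insert 20 -> lo=[20, 27, 34, 36] hi=[36, 37, 46] -> (len(lo)=4, len(hi)=3, max(lo)=36)
Step 8: insert 16 -> lo=[16, 20, 27, 34] hi=[36, 36, 37, 46] -> (len(lo)=4, len(hi)=4, max(lo)=34)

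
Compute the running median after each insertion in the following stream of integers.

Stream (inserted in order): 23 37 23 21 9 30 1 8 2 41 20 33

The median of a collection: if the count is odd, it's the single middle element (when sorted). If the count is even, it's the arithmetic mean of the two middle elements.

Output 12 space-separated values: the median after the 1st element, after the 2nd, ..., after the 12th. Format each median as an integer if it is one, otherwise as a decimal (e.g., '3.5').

Answer: 23 30 23 23 23 23 23 22 21 22 21 22

Derivation:
Step 1: insert 23 -> lo=[23] (size 1, max 23) hi=[] (size 0) -> median=23
Step 2: insert 37 -> lo=[23] (size 1, max 23) hi=[37] (size 1, min 37) -> median=30
Step 3: insert 23 -> lo=[23, 23] (size 2, max 23) hi=[37] (size 1, min 37) -> median=23
Step 4: insert 21 -> lo=[21, 23] (size 2, max 23) hi=[23, 37] (size 2, min 23) -> median=23
Step 5: insert 9 -> lo=[9, 21, 23] (size 3, max 23) hi=[23, 37] (size 2, min 23) -> median=23
Step 6: insert 30 -> lo=[9, 21, 23] (size 3, max 23) hi=[23, 30, 37] (size 3, min 23) -> median=23
Step 7: insert 1 -> lo=[1, 9, 21, 23] (size 4, max 23) hi=[23, 30, 37] (size 3, min 23) -> median=23
Step 8: insert 8 -> lo=[1, 8, 9, 21] (size 4, max 21) hi=[23, 23, 30, 37] (size 4, min 23) -> median=22
Step 9: insert 2 -> lo=[1, 2, 8, 9, 21] (size 5, max 21) hi=[23, 23, 30, 37] (size 4, min 23) -> median=21
Step 10: insert 41 -> lo=[1, 2, 8, 9, 21] (size 5, max 21) hi=[23, 23, 30, 37, 41] (size 5, min 23) -> median=22
Step 11: insert 20 -> lo=[1, 2, 8, 9, 20, 21] (size 6, max 21) hi=[23, 23, 30, 37, 41] (size 5, min 23) -> median=21
Step 12: insert 33 -> lo=[1, 2, 8, 9, 20, 21] (size 6, max 21) hi=[23, 23, 30, 33, 37, 41] (size 6, min 23) -> median=22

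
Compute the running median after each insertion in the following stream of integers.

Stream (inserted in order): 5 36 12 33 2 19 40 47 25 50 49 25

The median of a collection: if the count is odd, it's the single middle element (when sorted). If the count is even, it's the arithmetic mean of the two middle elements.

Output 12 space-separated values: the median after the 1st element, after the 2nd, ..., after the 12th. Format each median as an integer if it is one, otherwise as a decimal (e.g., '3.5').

Answer: 5 20.5 12 22.5 12 15.5 19 26 25 29 33 29

Derivation:
Step 1: insert 5 -> lo=[5] (size 1, max 5) hi=[] (size 0) -> median=5
Step 2: insert 36 -> lo=[5] (size 1, max 5) hi=[36] (size 1, min 36) -> median=20.5
Step 3: insert 12 -> lo=[5, 12] (size 2, max 12) hi=[36] (size 1, min 36) -> median=12
Step 4: insert 33 -> lo=[5, 12] (size 2, max 12) hi=[33, 36] (size 2, min 33) -> median=22.5
Step 5: insert 2 -> lo=[2, 5, 12] (size 3, max 12) hi=[33, 36] (size 2, min 33) -> median=12
Step 6: insert 19 -> lo=[2, 5, 12] (size 3, max 12) hi=[19, 33, 36] (size 3, min 19) -> median=15.5
Step 7: insert 40 -> lo=[2, 5, 12, 19] (size 4, max 19) hi=[33, 36, 40] (size 3, min 33) -> median=19
Step 8: insert 47 -> lo=[2, 5, 12, 19] (size 4, max 19) hi=[33, 36, 40, 47] (size 4, min 33) -> median=26
Step 9: insert 25 -> lo=[2, 5, 12, 19, 25] (size 5, max 25) hi=[33, 36, 40, 47] (size 4, min 33) -> median=25
Step 10: insert 50 -> lo=[2, 5, 12, 19, 25] (size 5, max 25) hi=[33, 36, 40, 47, 50] (size 5, min 33) -> median=29
Step 11: insert 49 -> lo=[2, 5, 12, 19, 25, 33] (size 6, max 33) hi=[36, 40, 47, 49, 50] (size 5, min 36) -> median=33
Step 12: insert 25 -> lo=[2, 5, 12, 19, 25, 25] (size 6, max 25) hi=[33, 36, 40, 47, 49, 50] (size 6, min 33) -> median=29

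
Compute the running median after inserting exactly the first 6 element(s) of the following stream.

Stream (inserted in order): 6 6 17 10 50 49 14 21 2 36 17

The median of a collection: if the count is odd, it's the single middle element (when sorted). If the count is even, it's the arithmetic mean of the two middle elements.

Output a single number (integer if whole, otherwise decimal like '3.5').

Step 1: insert 6 -> lo=[6] (size 1, max 6) hi=[] (size 0) -> median=6
Step 2: insert 6 -> lo=[6] (size 1, max 6) hi=[6] (size 1, min 6) -> median=6
Step 3: insert 17 -> lo=[6, 6] (size 2, max 6) hi=[17] (size 1, min 17) -> median=6
Step 4: insert 10 -> lo=[6, 6] (size 2, max 6) hi=[10, 17] (size 2, min 10) -> median=8
Step 5: insert 50 -> lo=[6, 6, 10] (size 3, max 10) hi=[17, 50] (size 2, min 17) -> median=10
Step 6: insert 49 -> lo=[6, 6, 10] (size 3, max 10) hi=[17, 49, 50] (size 3, min 17) -> median=13.5

Answer: 13.5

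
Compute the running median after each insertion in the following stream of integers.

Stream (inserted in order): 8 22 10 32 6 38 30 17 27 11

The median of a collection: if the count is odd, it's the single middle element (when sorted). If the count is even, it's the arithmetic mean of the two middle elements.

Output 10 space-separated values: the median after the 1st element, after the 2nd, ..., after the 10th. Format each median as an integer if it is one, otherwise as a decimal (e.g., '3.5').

Step 1: insert 8 -> lo=[8] (size 1, max 8) hi=[] (size 0) -> median=8
Step 2: insert 22 -> lo=[8] (size 1, max 8) hi=[22] (size 1, min 22) -> median=15
Step 3: insert 10 -> lo=[8, 10] (size 2, max 10) hi=[22] (size 1, min 22) -> median=10
Step 4: insert 32 -> lo=[8, 10] (size 2, max 10) hi=[22, 32] (size 2, min 22) -> median=16
Step 5: insert 6 -> lo=[6, 8, 10] (size 3, max 10) hi=[22, 32] (size 2, min 22) -> median=10
Step 6: insert 38 -> lo=[6, 8, 10] (size 3, max 10) hi=[22, 32, 38] (size 3, min 22) -> median=16
Step 7: insert 30 -> lo=[6, 8, 10, 22] (size 4, max 22) hi=[30, 32, 38] (size 3, min 30) -> median=22
Step 8: insert 17 -> lo=[6, 8, 10, 17] (size 4, max 17) hi=[22, 30, 32, 38] (size 4, min 22) -> median=19.5
Step 9: insert 27 -> lo=[6, 8, 10, 17, 22] (size 5, max 22) hi=[27, 30, 32, 38] (size 4, min 27) -> median=22
Step 10: insert 11 -> lo=[6, 8, 10, 11, 17] (size 5, max 17) hi=[22, 27, 30, 32, 38] (size 5, min 22) -> median=19.5

Answer: 8 15 10 16 10 16 22 19.5 22 19.5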